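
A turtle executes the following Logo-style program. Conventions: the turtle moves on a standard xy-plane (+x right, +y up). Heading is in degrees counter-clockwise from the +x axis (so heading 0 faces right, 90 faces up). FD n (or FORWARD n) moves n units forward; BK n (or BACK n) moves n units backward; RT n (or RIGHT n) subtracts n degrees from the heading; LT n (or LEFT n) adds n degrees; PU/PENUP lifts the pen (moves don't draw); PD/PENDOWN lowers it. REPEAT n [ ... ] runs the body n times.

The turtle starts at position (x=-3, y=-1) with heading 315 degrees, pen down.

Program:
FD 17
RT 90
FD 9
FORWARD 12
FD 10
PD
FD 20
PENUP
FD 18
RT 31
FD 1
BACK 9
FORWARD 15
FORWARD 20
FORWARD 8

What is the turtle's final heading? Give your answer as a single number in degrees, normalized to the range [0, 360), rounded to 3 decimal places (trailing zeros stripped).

Answer: 194

Derivation:
Executing turtle program step by step:
Start: pos=(-3,-1), heading=315, pen down
FD 17: (-3,-1) -> (9.021,-13.021) [heading=315, draw]
RT 90: heading 315 -> 225
FD 9: (9.021,-13.021) -> (2.657,-19.385) [heading=225, draw]
FD 12: (2.657,-19.385) -> (-5.828,-27.87) [heading=225, draw]
FD 10: (-5.828,-27.87) -> (-12.899,-34.941) [heading=225, draw]
PD: pen down
FD 20: (-12.899,-34.941) -> (-27.042,-49.083) [heading=225, draw]
PU: pen up
FD 18: (-27.042,-49.083) -> (-39.77,-61.811) [heading=225, move]
RT 31: heading 225 -> 194
FD 1: (-39.77,-61.811) -> (-40.74,-62.053) [heading=194, move]
BK 9: (-40.74,-62.053) -> (-32.007,-59.876) [heading=194, move]
FD 15: (-32.007,-59.876) -> (-46.562,-63.505) [heading=194, move]
FD 20: (-46.562,-63.505) -> (-65.968,-68.343) [heading=194, move]
FD 8: (-65.968,-68.343) -> (-73.73,-70.278) [heading=194, move]
Final: pos=(-73.73,-70.278), heading=194, 5 segment(s) drawn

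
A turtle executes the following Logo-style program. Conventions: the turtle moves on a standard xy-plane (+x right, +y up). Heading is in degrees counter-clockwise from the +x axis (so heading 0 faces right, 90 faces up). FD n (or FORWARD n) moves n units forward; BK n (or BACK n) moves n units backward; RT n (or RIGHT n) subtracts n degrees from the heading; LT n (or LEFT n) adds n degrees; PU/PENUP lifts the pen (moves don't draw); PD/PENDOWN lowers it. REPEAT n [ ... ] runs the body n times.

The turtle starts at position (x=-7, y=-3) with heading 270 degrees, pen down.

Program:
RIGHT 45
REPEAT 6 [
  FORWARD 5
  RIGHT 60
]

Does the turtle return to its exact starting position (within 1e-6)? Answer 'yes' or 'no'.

Answer: yes

Derivation:
Executing turtle program step by step:
Start: pos=(-7,-3), heading=270, pen down
RT 45: heading 270 -> 225
REPEAT 6 [
  -- iteration 1/6 --
  FD 5: (-7,-3) -> (-10.536,-6.536) [heading=225, draw]
  RT 60: heading 225 -> 165
  -- iteration 2/6 --
  FD 5: (-10.536,-6.536) -> (-15.365,-5.241) [heading=165, draw]
  RT 60: heading 165 -> 105
  -- iteration 3/6 --
  FD 5: (-15.365,-5.241) -> (-16.659,-0.412) [heading=105, draw]
  RT 60: heading 105 -> 45
  -- iteration 4/6 --
  FD 5: (-16.659,-0.412) -> (-13.124,3.124) [heading=45, draw]
  RT 60: heading 45 -> 345
  -- iteration 5/6 --
  FD 5: (-13.124,3.124) -> (-8.294,1.83) [heading=345, draw]
  RT 60: heading 345 -> 285
  -- iteration 6/6 --
  FD 5: (-8.294,1.83) -> (-7,-3) [heading=285, draw]
  RT 60: heading 285 -> 225
]
Final: pos=(-7,-3), heading=225, 6 segment(s) drawn

Start position: (-7, -3)
Final position: (-7, -3)
Distance = 0; < 1e-6 -> CLOSED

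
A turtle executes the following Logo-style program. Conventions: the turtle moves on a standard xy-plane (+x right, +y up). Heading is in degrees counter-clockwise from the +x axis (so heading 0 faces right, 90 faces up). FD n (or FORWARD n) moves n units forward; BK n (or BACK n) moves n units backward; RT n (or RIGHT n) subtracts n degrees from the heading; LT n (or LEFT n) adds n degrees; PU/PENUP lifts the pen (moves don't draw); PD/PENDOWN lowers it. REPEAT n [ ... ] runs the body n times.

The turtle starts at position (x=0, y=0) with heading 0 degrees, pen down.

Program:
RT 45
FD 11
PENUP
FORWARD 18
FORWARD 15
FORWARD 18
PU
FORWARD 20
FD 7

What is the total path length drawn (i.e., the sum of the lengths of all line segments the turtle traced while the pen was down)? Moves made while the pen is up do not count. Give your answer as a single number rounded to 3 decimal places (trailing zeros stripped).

Answer: 11

Derivation:
Executing turtle program step by step:
Start: pos=(0,0), heading=0, pen down
RT 45: heading 0 -> 315
FD 11: (0,0) -> (7.778,-7.778) [heading=315, draw]
PU: pen up
FD 18: (7.778,-7.778) -> (20.506,-20.506) [heading=315, move]
FD 15: (20.506,-20.506) -> (31.113,-31.113) [heading=315, move]
FD 18: (31.113,-31.113) -> (43.841,-43.841) [heading=315, move]
PU: pen up
FD 20: (43.841,-43.841) -> (57.983,-57.983) [heading=315, move]
FD 7: (57.983,-57.983) -> (62.933,-62.933) [heading=315, move]
Final: pos=(62.933,-62.933), heading=315, 1 segment(s) drawn

Segment lengths:
  seg 1: (0,0) -> (7.778,-7.778), length = 11
Total = 11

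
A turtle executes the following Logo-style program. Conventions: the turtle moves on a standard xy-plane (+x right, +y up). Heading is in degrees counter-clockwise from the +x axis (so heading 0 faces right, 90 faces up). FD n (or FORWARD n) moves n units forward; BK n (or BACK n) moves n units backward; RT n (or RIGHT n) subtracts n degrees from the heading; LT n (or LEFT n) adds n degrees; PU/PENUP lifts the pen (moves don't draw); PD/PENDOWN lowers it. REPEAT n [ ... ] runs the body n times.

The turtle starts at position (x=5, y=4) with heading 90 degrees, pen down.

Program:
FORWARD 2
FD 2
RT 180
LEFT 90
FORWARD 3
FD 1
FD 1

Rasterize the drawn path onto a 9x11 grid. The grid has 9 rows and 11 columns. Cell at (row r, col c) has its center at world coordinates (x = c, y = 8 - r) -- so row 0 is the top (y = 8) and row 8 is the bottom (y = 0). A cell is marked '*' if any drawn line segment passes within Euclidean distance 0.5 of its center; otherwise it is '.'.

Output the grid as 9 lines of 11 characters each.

Answer: .....******
.....*.....
.....*.....
.....*.....
.....*.....
...........
...........
...........
...........

Derivation:
Segment 0: (5,4) -> (5,6)
Segment 1: (5,6) -> (5,8)
Segment 2: (5,8) -> (8,8)
Segment 3: (8,8) -> (9,8)
Segment 4: (9,8) -> (10,8)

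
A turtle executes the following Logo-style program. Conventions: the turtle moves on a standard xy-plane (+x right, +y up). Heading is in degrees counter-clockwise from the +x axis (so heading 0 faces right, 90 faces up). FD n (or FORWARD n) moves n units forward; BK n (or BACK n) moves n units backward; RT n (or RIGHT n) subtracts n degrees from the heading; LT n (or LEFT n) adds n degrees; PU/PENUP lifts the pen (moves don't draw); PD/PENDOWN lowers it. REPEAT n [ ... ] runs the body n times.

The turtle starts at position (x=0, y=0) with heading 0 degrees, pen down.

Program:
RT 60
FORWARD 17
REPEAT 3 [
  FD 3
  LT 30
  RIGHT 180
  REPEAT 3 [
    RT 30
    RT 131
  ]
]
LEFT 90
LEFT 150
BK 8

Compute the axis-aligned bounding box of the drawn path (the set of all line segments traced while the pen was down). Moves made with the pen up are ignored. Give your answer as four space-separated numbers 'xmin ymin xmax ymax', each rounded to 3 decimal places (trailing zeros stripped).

Executing turtle program step by step:
Start: pos=(0,0), heading=0, pen down
RT 60: heading 0 -> 300
FD 17: (0,0) -> (8.5,-14.722) [heading=300, draw]
REPEAT 3 [
  -- iteration 1/3 --
  FD 3: (8.5,-14.722) -> (10,-17.321) [heading=300, draw]
  LT 30: heading 300 -> 330
  RT 180: heading 330 -> 150
  REPEAT 3 [
    -- iteration 1/3 --
    RT 30: heading 150 -> 120
    RT 131: heading 120 -> 349
    -- iteration 2/3 --
    RT 30: heading 349 -> 319
    RT 131: heading 319 -> 188
    -- iteration 3/3 --
    RT 30: heading 188 -> 158
    RT 131: heading 158 -> 27
  ]
  -- iteration 2/3 --
  FD 3: (10,-17.321) -> (12.673,-15.959) [heading=27, draw]
  LT 30: heading 27 -> 57
  RT 180: heading 57 -> 237
  REPEAT 3 [
    -- iteration 1/3 --
    RT 30: heading 237 -> 207
    RT 131: heading 207 -> 76
    -- iteration 2/3 --
    RT 30: heading 76 -> 46
    RT 131: heading 46 -> 275
    -- iteration 3/3 --
    RT 30: heading 275 -> 245
    RT 131: heading 245 -> 114
  ]
  -- iteration 3/3 --
  FD 3: (12.673,-15.959) -> (11.453,-13.218) [heading=114, draw]
  LT 30: heading 114 -> 144
  RT 180: heading 144 -> 324
  REPEAT 3 [
    -- iteration 1/3 --
    RT 30: heading 324 -> 294
    RT 131: heading 294 -> 163
    -- iteration 2/3 --
    RT 30: heading 163 -> 133
    RT 131: heading 133 -> 2
    -- iteration 3/3 --
    RT 30: heading 2 -> 332
    RT 131: heading 332 -> 201
  ]
]
LT 90: heading 201 -> 291
LT 150: heading 291 -> 81
BK 8: (11.453,-13.218) -> (10.201,-21.119) [heading=81, draw]
Final: pos=(10.201,-21.119), heading=81, 5 segment(s) drawn

Segment endpoints: x in {0, 8.5, 10, 10.201, 11.453, 12.673}, y in {-21.119, -17.321, -15.959, -14.722, -13.218, 0}
xmin=0, ymin=-21.119, xmax=12.673, ymax=0

Answer: 0 -21.119 12.673 0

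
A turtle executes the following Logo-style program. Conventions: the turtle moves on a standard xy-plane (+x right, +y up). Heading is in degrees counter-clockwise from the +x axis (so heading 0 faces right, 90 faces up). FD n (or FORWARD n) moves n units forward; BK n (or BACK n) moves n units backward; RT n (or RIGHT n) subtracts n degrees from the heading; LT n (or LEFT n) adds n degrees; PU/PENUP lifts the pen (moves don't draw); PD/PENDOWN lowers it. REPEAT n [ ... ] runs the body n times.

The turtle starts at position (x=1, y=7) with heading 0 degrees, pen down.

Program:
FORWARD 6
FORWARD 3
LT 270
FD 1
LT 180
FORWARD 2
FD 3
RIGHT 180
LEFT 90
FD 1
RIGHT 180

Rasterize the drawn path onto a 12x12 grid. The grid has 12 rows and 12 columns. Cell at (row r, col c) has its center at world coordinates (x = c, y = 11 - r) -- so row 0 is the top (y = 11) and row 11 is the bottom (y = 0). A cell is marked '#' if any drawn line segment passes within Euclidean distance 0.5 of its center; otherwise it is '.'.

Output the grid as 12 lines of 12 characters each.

Answer: ..........##
..........#.
..........#.
..........#.
.##########.
..........#.
............
............
............
............
............
............

Derivation:
Segment 0: (1,7) -> (7,7)
Segment 1: (7,7) -> (10,7)
Segment 2: (10,7) -> (10,6)
Segment 3: (10,6) -> (10,8)
Segment 4: (10,8) -> (10,11)
Segment 5: (10,11) -> (11,11)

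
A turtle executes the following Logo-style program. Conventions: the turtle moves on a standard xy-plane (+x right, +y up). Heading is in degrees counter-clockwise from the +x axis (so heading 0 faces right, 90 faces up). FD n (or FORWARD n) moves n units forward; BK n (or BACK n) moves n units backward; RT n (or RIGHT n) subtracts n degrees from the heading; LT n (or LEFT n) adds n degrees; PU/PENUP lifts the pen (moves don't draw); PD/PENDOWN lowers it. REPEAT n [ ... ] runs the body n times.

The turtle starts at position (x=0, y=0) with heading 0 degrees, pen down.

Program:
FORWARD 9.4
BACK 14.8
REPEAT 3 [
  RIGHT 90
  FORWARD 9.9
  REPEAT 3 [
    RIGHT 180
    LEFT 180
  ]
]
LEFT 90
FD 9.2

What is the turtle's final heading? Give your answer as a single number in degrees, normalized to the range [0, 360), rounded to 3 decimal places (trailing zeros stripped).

Executing turtle program step by step:
Start: pos=(0,0), heading=0, pen down
FD 9.4: (0,0) -> (9.4,0) [heading=0, draw]
BK 14.8: (9.4,0) -> (-5.4,0) [heading=0, draw]
REPEAT 3 [
  -- iteration 1/3 --
  RT 90: heading 0 -> 270
  FD 9.9: (-5.4,0) -> (-5.4,-9.9) [heading=270, draw]
  REPEAT 3 [
    -- iteration 1/3 --
    RT 180: heading 270 -> 90
    LT 180: heading 90 -> 270
    -- iteration 2/3 --
    RT 180: heading 270 -> 90
    LT 180: heading 90 -> 270
    -- iteration 3/3 --
    RT 180: heading 270 -> 90
    LT 180: heading 90 -> 270
  ]
  -- iteration 2/3 --
  RT 90: heading 270 -> 180
  FD 9.9: (-5.4,-9.9) -> (-15.3,-9.9) [heading=180, draw]
  REPEAT 3 [
    -- iteration 1/3 --
    RT 180: heading 180 -> 0
    LT 180: heading 0 -> 180
    -- iteration 2/3 --
    RT 180: heading 180 -> 0
    LT 180: heading 0 -> 180
    -- iteration 3/3 --
    RT 180: heading 180 -> 0
    LT 180: heading 0 -> 180
  ]
  -- iteration 3/3 --
  RT 90: heading 180 -> 90
  FD 9.9: (-15.3,-9.9) -> (-15.3,0) [heading=90, draw]
  REPEAT 3 [
    -- iteration 1/3 --
    RT 180: heading 90 -> 270
    LT 180: heading 270 -> 90
    -- iteration 2/3 --
    RT 180: heading 90 -> 270
    LT 180: heading 270 -> 90
    -- iteration 3/3 --
    RT 180: heading 90 -> 270
    LT 180: heading 270 -> 90
  ]
]
LT 90: heading 90 -> 180
FD 9.2: (-15.3,0) -> (-24.5,0) [heading=180, draw]
Final: pos=(-24.5,0), heading=180, 6 segment(s) drawn

Answer: 180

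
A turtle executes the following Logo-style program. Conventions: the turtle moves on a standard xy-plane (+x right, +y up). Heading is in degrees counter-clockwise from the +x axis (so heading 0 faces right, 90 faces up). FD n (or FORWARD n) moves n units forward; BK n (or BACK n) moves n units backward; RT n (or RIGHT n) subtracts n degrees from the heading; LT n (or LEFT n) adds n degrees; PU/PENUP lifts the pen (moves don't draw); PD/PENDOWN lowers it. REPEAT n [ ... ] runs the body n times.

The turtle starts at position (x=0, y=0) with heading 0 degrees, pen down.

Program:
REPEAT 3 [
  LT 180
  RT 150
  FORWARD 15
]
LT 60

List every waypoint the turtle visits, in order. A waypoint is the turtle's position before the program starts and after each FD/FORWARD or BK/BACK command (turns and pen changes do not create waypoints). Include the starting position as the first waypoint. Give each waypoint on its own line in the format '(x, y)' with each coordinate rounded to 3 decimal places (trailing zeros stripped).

Answer: (0, 0)
(12.99, 7.5)
(20.49, 20.49)
(20.49, 35.49)

Derivation:
Executing turtle program step by step:
Start: pos=(0,0), heading=0, pen down
REPEAT 3 [
  -- iteration 1/3 --
  LT 180: heading 0 -> 180
  RT 150: heading 180 -> 30
  FD 15: (0,0) -> (12.99,7.5) [heading=30, draw]
  -- iteration 2/3 --
  LT 180: heading 30 -> 210
  RT 150: heading 210 -> 60
  FD 15: (12.99,7.5) -> (20.49,20.49) [heading=60, draw]
  -- iteration 3/3 --
  LT 180: heading 60 -> 240
  RT 150: heading 240 -> 90
  FD 15: (20.49,20.49) -> (20.49,35.49) [heading=90, draw]
]
LT 60: heading 90 -> 150
Final: pos=(20.49,35.49), heading=150, 3 segment(s) drawn
Waypoints (4 total):
(0, 0)
(12.99, 7.5)
(20.49, 20.49)
(20.49, 35.49)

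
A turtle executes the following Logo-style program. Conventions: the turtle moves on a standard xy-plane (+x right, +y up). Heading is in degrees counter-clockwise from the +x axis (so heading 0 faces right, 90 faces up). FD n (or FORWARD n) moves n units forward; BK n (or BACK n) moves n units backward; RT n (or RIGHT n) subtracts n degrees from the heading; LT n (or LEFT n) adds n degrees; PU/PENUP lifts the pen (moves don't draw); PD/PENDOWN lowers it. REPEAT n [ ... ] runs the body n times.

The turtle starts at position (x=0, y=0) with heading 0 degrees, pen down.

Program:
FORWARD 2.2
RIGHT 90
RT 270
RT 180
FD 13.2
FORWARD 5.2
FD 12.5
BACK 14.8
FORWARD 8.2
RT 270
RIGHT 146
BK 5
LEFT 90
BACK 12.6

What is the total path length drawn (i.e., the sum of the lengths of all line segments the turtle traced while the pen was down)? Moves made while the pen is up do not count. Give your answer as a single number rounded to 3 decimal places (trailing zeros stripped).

Executing turtle program step by step:
Start: pos=(0,0), heading=0, pen down
FD 2.2: (0,0) -> (2.2,0) [heading=0, draw]
RT 90: heading 0 -> 270
RT 270: heading 270 -> 0
RT 180: heading 0 -> 180
FD 13.2: (2.2,0) -> (-11,0) [heading=180, draw]
FD 5.2: (-11,0) -> (-16.2,0) [heading=180, draw]
FD 12.5: (-16.2,0) -> (-28.7,0) [heading=180, draw]
BK 14.8: (-28.7,0) -> (-13.9,0) [heading=180, draw]
FD 8.2: (-13.9,0) -> (-22.1,0) [heading=180, draw]
RT 270: heading 180 -> 270
RT 146: heading 270 -> 124
BK 5: (-22.1,0) -> (-19.304,-4.145) [heading=124, draw]
LT 90: heading 124 -> 214
BK 12.6: (-19.304,-4.145) -> (-8.858,2.901) [heading=214, draw]
Final: pos=(-8.858,2.901), heading=214, 8 segment(s) drawn

Segment lengths:
  seg 1: (0,0) -> (2.2,0), length = 2.2
  seg 2: (2.2,0) -> (-11,0), length = 13.2
  seg 3: (-11,0) -> (-16.2,0), length = 5.2
  seg 4: (-16.2,0) -> (-28.7,0), length = 12.5
  seg 5: (-28.7,0) -> (-13.9,0), length = 14.8
  seg 6: (-13.9,0) -> (-22.1,0), length = 8.2
  seg 7: (-22.1,0) -> (-19.304,-4.145), length = 5
  seg 8: (-19.304,-4.145) -> (-8.858,2.901), length = 12.6
Total = 73.7

Answer: 73.7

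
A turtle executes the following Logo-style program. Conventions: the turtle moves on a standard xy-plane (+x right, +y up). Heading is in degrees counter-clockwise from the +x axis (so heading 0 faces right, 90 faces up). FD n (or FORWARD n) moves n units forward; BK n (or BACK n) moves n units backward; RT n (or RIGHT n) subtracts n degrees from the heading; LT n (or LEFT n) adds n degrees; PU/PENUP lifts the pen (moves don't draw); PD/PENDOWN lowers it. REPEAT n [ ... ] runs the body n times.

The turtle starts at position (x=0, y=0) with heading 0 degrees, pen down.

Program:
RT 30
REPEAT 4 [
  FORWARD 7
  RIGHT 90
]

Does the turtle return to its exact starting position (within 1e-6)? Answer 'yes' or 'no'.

Answer: yes

Derivation:
Executing turtle program step by step:
Start: pos=(0,0), heading=0, pen down
RT 30: heading 0 -> 330
REPEAT 4 [
  -- iteration 1/4 --
  FD 7: (0,0) -> (6.062,-3.5) [heading=330, draw]
  RT 90: heading 330 -> 240
  -- iteration 2/4 --
  FD 7: (6.062,-3.5) -> (2.562,-9.562) [heading=240, draw]
  RT 90: heading 240 -> 150
  -- iteration 3/4 --
  FD 7: (2.562,-9.562) -> (-3.5,-6.062) [heading=150, draw]
  RT 90: heading 150 -> 60
  -- iteration 4/4 --
  FD 7: (-3.5,-6.062) -> (0,0) [heading=60, draw]
  RT 90: heading 60 -> 330
]
Final: pos=(0,0), heading=330, 4 segment(s) drawn

Start position: (0, 0)
Final position: (0, 0)
Distance = 0; < 1e-6 -> CLOSED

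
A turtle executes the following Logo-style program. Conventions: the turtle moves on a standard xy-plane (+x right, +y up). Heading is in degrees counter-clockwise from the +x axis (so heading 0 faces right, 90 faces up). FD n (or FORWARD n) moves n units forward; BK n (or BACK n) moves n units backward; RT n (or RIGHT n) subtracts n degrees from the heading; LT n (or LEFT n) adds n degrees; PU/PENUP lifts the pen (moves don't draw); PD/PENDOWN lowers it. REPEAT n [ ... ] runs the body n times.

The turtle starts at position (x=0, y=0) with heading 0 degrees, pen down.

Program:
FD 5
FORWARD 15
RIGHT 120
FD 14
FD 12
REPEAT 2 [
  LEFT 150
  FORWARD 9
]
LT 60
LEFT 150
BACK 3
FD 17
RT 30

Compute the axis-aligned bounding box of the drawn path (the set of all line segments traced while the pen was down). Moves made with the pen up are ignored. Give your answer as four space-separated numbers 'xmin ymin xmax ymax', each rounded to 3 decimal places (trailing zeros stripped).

Executing turtle program step by step:
Start: pos=(0,0), heading=0, pen down
FD 5: (0,0) -> (5,0) [heading=0, draw]
FD 15: (5,0) -> (20,0) [heading=0, draw]
RT 120: heading 0 -> 240
FD 14: (20,0) -> (13,-12.124) [heading=240, draw]
FD 12: (13,-12.124) -> (7,-22.517) [heading=240, draw]
REPEAT 2 [
  -- iteration 1/2 --
  LT 150: heading 240 -> 30
  FD 9: (7,-22.517) -> (14.794,-18.017) [heading=30, draw]
  -- iteration 2/2 --
  LT 150: heading 30 -> 180
  FD 9: (14.794,-18.017) -> (5.794,-18.017) [heading=180, draw]
]
LT 60: heading 180 -> 240
LT 150: heading 240 -> 30
BK 3: (5.794,-18.017) -> (3.196,-19.517) [heading=30, draw]
FD 17: (3.196,-19.517) -> (17.919,-11.017) [heading=30, draw]
RT 30: heading 30 -> 0
Final: pos=(17.919,-11.017), heading=0, 8 segment(s) drawn

Segment endpoints: x in {0, 3.196, 5, 5.794, 7, 13, 14.794, 17.919, 20}, y in {-22.517, -19.517, -18.017, -12.124, -11.017, 0}
xmin=0, ymin=-22.517, xmax=20, ymax=0

Answer: 0 -22.517 20 0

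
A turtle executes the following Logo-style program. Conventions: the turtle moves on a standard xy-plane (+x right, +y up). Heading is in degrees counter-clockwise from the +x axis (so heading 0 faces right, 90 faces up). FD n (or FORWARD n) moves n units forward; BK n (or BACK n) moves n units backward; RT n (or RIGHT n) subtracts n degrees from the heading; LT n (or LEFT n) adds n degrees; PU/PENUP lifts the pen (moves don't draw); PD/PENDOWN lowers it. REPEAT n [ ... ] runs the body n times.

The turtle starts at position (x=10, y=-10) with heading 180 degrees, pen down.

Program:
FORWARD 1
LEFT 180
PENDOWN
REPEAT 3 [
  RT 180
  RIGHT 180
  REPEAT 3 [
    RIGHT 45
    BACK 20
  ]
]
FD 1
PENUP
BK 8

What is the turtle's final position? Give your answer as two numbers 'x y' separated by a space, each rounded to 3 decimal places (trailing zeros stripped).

Answer: -10.092 9.092

Derivation:
Executing turtle program step by step:
Start: pos=(10,-10), heading=180, pen down
FD 1: (10,-10) -> (9,-10) [heading=180, draw]
LT 180: heading 180 -> 0
PD: pen down
REPEAT 3 [
  -- iteration 1/3 --
  RT 180: heading 0 -> 180
  RT 180: heading 180 -> 0
  REPEAT 3 [
    -- iteration 1/3 --
    RT 45: heading 0 -> 315
    BK 20: (9,-10) -> (-5.142,4.142) [heading=315, draw]
    -- iteration 2/3 --
    RT 45: heading 315 -> 270
    BK 20: (-5.142,4.142) -> (-5.142,24.142) [heading=270, draw]
    -- iteration 3/3 --
    RT 45: heading 270 -> 225
    BK 20: (-5.142,24.142) -> (9,38.284) [heading=225, draw]
  ]
  -- iteration 2/3 --
  RT 180: heading 225 -> 45
  RT 180: heading 45 -> 225
  REPEAT 3 [
    -- iteration 1/3 --
    RT 45: heading 225 -> 180
    BK 20: (9,38.284) -> (29,38.284) [heading=180, draw]
    -- iteration 2/3 --
    RT 45: heading 180 -> 135
    BK 20: (29,38.284) -> (43.142,24.142) [heading=135, draw]
    -- iteration 3/3 --
    RT 45: heading 135 -> 90
    BK 20: (43.142,24.142) -> (43.142,4.142) [heading=90, draw]
  ]
  -- iteration 3/3 --
  RT 180: heading 90 -> 270
  RT 180: heading 270 -> 90
  REPEAT 3 [
    -- iteration 1/3 --
    RT 45: heading 90 -> 45
    BK 20: (43.142,4.142) -> (29,-10) [heading=45, draw]
    -- iteration 2/3 --
    RT 45: heading 45 -> 0
    BK 20: (29,-10) -> (9,-10) [heading=0, draw]
    -- iteration 3/3 --
    RT 45: heading 0 -> 315
    BK 20: (9,-10) -> (-5.142,4.142) [heading=315, draw]
  ]
]
FD 1: (-5.142,4.142) -> (-4.435,3.435) [heading=315, draw]
PU: pen up
BK 8: (-4.435,3.435) -> (-10.092,9.092) [heading=315, move]
Final: pos=(-10.092,9.092), heading=315, 11 segment(s) drawn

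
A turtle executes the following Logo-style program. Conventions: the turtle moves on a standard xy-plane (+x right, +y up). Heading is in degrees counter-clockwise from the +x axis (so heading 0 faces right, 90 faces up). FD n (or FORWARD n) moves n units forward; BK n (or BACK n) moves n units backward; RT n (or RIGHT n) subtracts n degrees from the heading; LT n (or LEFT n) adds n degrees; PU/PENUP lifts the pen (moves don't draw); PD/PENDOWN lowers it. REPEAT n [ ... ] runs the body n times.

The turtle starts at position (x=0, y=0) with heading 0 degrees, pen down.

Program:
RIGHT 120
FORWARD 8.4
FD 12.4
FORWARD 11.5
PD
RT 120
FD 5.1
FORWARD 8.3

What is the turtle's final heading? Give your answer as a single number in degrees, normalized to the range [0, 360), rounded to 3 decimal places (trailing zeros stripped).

Executing turtle program step by step:
Start: pos=(0,0), heading=0, pen down
RT 120: heading 0 -> 240
FD 8.4: (0,0) -> (-4.2,-7.275) [heading=240, draw]
FD 12.4: (-4.2,-7.275) -> (-10.4,-18.013) [heading=240, draw]
FD 11.5: (-10.4,-18.013) -> (-16.15,-27.973) [heading=240, draw]
PD: pen down
RT 120: heading 240 -> 120
FD 5.1: (-16.15,-27.973) -> (-18.7,-23.556) [heading=120, draw]
FD 8.3: (-18.7,-23.556) -> (-22.85,-16.368) [heading=120, draw]
Final: pos=(-22.85,-16.368), heading=120, 5 segment(s) drawn

Answer: 120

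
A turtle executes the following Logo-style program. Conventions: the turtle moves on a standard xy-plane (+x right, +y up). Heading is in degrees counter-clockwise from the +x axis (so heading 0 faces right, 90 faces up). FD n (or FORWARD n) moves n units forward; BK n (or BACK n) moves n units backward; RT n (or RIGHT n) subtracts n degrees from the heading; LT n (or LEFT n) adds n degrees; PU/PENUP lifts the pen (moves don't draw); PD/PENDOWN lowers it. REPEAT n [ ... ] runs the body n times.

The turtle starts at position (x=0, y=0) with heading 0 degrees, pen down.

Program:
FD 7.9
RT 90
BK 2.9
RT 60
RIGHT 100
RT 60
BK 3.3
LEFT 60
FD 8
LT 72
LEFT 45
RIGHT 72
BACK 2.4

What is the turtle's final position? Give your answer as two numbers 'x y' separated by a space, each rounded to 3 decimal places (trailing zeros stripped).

Executing turtle program step by step:
Start: pos=(0,0), heading=0, pen down
FD 7.9: (0,0) -> (7.9,0) [heading=0, draw]
RT 90: heading 0 -> 270
BK 2.9: (7.9,0) -> (7.9,2.9) [heading=270, draw]
RT 60: heading 270 -> 210
RT 100: heading 210 -> 110
RT 60: heading 110 -> 50
BK 3.3: (7.9,2.9) -> (5.779,0.372) [heading=50, draw]
LT 60: heading 50 -> 110
FD 8: (5.779,0.372) -> (3.043,7.89) [heading=110, draw]
LT 72: heading 110 -> 182
LT 45: heading 182 -> 227
RT 72: heading 227 -> 155
BK 2.4: (3.043,7.89) -> (5.218,6.875) [heading=155, draw]
Final: pos=(5.218,6.875), heading=155, 5 segment(s) drawn

Answer: 5.218 6.875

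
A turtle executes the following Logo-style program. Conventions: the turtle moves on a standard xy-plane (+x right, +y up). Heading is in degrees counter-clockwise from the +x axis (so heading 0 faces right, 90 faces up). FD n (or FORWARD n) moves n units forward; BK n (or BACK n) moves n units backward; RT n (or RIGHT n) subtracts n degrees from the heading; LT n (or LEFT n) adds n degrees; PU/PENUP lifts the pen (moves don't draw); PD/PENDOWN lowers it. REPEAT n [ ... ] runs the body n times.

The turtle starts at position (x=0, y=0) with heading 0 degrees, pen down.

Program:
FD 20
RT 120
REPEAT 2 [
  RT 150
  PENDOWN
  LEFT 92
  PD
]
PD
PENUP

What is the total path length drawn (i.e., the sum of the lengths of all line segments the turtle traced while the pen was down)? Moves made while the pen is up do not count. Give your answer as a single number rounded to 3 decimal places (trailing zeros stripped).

Executing turtle program step by step:
Start: pos=(0,0), heading=0, pen down
FD 20: (0,0) -> (20,0) [heading=0, draw]
RT 120: heading 0 -> 240
REPEAT 2 [
  -- iteration 1/2 --
  RT 150: heading 240 -> 90
  PD: pen down
  LT 92: heading 90 -> 182
  PD: pen down
  -- iteration 2/2 --
  RT 150: heading 182 -> 32
  PD: pen down
  LT 92: heading 32 -> 124
  PD: pen down
]
PD: pen down
PU: pen up
Final: pos=(20,0), heading=124, 1 segment(s) drawn

Segment lengths:
  seg 1: (0,0) -> (20,0), length = 20
Total = 20

Answer: 20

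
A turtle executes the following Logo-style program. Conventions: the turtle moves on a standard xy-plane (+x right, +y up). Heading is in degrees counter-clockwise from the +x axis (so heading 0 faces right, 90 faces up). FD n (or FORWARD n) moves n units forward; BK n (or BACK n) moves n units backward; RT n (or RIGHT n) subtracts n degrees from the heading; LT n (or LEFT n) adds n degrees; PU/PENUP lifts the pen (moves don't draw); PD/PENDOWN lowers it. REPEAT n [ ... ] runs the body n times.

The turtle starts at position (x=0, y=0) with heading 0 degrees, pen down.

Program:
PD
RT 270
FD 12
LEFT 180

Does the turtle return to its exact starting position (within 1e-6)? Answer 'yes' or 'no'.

Answer: no

Derivation:
Executing turtle program step by step:
Start: pos=(0,0), heading=0, pen down
PD: pen down
RT 270: heading 0 -> 90
FD 12: (0,0) -> (0,12) [heading=90, draw]
LT 180: heading 90 -> 270
Final: pos=(0,12), heading=270, 1 segment(s) drawn

Start position: (0, 0)
Final position: (0, 12)
Distance = 12; >= 1e-6 -> NOT closed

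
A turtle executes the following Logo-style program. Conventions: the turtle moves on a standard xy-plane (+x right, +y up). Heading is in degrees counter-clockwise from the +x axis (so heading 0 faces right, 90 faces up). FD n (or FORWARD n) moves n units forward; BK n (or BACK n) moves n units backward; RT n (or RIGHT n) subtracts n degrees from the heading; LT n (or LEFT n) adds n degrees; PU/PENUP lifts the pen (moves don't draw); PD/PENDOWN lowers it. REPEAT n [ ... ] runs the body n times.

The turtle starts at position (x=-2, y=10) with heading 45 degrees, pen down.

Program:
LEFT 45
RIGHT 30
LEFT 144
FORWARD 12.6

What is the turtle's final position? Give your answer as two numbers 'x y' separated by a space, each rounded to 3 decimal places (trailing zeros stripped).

Answer: -13.511 4.875

Derivation:
Executing turtle program step by step:
Start: pos=(-2,10), heading=45, pen down
LT 45: heading 45 -> 90
RT 30: heading 90 -> 60
LT 144: heading 60 -> 204
FD 12.6: (-2,10) -> (-13.511,4.875) [heading=204, draw]
Final: pos=(-13.511,4.875), heading=204, 1 segment(s) drawn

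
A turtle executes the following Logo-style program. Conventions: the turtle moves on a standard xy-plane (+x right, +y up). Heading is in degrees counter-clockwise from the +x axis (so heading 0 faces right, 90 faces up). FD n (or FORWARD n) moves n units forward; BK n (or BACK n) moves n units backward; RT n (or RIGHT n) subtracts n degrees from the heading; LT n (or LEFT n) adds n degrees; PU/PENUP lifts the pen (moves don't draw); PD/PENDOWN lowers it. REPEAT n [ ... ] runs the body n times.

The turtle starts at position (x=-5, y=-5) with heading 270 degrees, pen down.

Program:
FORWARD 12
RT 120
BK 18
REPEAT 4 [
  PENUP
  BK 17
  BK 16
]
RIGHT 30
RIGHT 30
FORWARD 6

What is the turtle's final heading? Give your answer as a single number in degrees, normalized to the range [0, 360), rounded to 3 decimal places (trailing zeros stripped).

Answer: 90

Derivation:
Executing turtle program step by step:
Start: pos=(-5,-5), heading=270, pen down
FD 12: (-5,-5) -> (-5,-17) [heading=270, draw]
RT 120: heading 270 -> 150
BK 18: (-5,-17) -> (10.588,-26) [heading=150, draw]
REPEAT 4 [
  -- iteration 1/4 --
  PU: pen up
  BK 17: (10.588,-26) -> (25.311,-34.5) [heading=150, move]
  BK 16: (25.311,-34.5) -> (39.167,-42.5) [heading=150, move]
  -- iteration 2/4 --
  PU: pen up
  BK 17: (39.167,-42.5) -> (53.89,-51) [heading=150, move]
  BK 16: (53.89,-51) -> (67.746,-59) [heading=150, move]
  -- iteration 3/4 --
  PU: pen up
  BK 17: (67.746,-59) -> (82.469,-67.5) [heading=150, move]
  BK 16: (82.469,-67.5) -> (96.325,-75.5) [heading=150, move]
  -- iteration 4/4 --
  PU: pen up
  BK 17: (96.325,-75.5) -> (111.047,-84) [heading=150, move]
  BK 16: (111.047,-84) -> (124.904,-92) [heading=150, move]
]
RT 30: heading 150 -> 120
RT 30: heading 120 -> 90
FD 6: (124.904,-92) -> (124.904,-86) [heading=90, move]
Final: pos=(124.904,-86), heading=90, 2 segment(s) drawn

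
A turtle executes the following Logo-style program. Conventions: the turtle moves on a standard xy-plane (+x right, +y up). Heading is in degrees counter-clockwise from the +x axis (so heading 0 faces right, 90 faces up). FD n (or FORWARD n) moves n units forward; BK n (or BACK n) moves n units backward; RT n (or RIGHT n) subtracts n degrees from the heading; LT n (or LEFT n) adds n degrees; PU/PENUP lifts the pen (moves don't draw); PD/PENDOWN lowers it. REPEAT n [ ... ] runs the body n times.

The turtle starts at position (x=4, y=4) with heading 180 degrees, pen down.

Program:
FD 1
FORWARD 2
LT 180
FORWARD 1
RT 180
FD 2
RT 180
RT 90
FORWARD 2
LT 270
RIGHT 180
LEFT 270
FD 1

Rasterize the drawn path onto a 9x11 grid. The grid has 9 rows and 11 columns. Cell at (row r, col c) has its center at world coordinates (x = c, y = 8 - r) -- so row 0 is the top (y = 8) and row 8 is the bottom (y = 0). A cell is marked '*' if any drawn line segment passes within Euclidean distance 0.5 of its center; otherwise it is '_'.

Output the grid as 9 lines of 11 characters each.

Answer: ___________
___________
___________
___________
*****______
*__________
*__________
*__________
___________

Derivation:
Segment 0: (4,4) -> (3,4)
Segment 1: (3,4) -> (1,4)
Segment 2: (1,4) -> (2,4)
Segment 3: (2,4) -> (0,4)
Segment 4: (0,4) -> (0,2)
Segment 5: (0,2) -> (-0,1)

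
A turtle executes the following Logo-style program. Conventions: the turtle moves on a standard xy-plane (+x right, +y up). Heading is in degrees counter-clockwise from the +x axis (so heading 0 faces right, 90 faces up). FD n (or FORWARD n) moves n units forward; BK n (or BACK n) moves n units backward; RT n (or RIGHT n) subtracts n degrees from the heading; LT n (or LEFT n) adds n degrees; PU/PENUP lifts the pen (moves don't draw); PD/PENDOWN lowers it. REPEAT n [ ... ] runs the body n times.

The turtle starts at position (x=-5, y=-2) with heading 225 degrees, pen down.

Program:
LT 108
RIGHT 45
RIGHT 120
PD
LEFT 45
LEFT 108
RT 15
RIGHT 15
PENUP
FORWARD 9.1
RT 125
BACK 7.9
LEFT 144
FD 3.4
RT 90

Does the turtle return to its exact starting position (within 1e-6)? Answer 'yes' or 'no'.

Answer: no

Derivation:
Executing turtle program step by step:
Start: pos=(-5,-2), heading=225, pen down
LT 108: heading 225 -> 333
RT 45: heading 333 -> 288
RT 120: heading 288 -> 168
PD: pen down
LT 45: heading 168 -> 213
LT 108: heading 213 -> 321
RT 15: heading 321 -> 306
RT 15: heading 306 -> 291
PU: pen up
FD 9.1: (-5,-2) -> (-1.739,-10.496) [heading=291, move]
RT 125: heading 291 -> 166
BK 7.9: (-1.739,-10.496) -> (5.926,-12.407) [heading=166, move]
LT 144: heading 166 -> 310
FD 3.4: (5.926,-12.407) -> (8.112,-15.011) [heading=310, move]
RT 90: heading 310 -> 220
Final: pos=(8.112,-15.011), heading=220, 0 segment(s) drawn

Start position: (-5, -2)
Final position: (8.112, -15.011)
Distance = 18.472; >= 1e-6 -> NOT closed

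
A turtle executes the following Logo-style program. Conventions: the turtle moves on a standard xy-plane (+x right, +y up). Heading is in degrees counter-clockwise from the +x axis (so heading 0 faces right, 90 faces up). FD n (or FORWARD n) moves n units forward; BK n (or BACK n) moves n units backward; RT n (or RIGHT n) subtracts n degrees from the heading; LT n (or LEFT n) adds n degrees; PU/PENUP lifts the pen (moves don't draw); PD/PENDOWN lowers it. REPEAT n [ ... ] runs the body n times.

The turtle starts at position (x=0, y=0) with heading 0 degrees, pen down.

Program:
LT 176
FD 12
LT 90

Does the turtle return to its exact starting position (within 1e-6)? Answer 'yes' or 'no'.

Answer: no

Derivation:
Executing turtle program step by step:
Start: pos=(0,0), heading=0, pen down
LT 176: heading 0 -> 176
FD 12: (0,0) -> (-11.971,0.837) [heading=176, draw]
LT 90: heading 176 -> 266
Final: pos=(-11.971,0.837), heading=266, 1 segment(s) drawn

Start position: (0, 0)
Final position: (-11.971, 0.837)
Distance = 12; >= 1e-6 -> NOT closed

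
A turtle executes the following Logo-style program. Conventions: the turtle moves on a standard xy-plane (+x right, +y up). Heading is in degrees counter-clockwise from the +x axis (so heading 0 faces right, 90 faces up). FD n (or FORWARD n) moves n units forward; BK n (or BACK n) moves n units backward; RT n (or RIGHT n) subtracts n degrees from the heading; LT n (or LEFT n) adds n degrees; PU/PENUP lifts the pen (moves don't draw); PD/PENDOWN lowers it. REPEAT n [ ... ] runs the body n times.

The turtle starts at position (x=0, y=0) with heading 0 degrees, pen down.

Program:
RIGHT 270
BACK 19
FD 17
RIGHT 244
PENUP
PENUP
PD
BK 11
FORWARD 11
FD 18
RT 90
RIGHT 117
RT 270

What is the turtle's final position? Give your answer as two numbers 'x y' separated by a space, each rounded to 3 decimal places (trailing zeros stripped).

Executing turtle program step by step:
Start: pos=(0,0), heading=0, pen down
RT 270: heading 0 -> 90
BK 19: (0,0) -> (0,-19) [heading=90, draw]
FD 17: (0,-19) -> (0,-2) [heading=90, draw]
RT 244: heading 90 -> 206
PU: pen up
PU: pen up
PD: pen down
BK 11: (0,-2) -> (9.887,2.822) [heading=206, draw]
FD 11: (9.887,2.822) -> (0,-2) [heading=206, draw]
FD 18: (0,-2) -> (-16.178,-9.891) [heading=206, draw]
RT 90: heading 206 -> 116
RT 117: heading 116 -> 359
RT 270: heading 359 -> 89
Final: pos=(-16.178,-9.891), heading=89, 5 segment(s) drawn

Answer: -16.178 -9.891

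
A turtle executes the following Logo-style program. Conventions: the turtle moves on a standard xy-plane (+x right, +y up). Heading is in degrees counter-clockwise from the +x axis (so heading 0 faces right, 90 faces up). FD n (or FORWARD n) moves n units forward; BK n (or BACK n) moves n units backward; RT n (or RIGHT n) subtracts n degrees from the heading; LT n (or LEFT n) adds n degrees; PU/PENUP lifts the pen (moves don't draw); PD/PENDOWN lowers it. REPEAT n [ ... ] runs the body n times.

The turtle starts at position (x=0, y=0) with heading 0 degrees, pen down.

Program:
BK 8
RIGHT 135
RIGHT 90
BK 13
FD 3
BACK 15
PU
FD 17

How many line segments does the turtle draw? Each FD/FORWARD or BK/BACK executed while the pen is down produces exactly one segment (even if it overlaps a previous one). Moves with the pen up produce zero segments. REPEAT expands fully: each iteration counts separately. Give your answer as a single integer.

Answer: 4

Derivation:
Executing turtle program step by step:
Start: pos=(0,0), heading=0, pen down
BK 8: (0,0) -> (-8,0) [heading=0, draw]
RT 135: heading 0 -> 225
RT 90: heading 225 -> 135
BK 13: (-8,0) -> (1.192,-9.192) [heading=135, draw]
FD 3: (1.192,-9.192) -> (-0.929,-7.071) [heading=135, draw]
BK 15: (-0.929,-7.071) -> (9.678,-17.678) [heading=135, draw]
PU: pen up
FD 17: (9.678,-17.678) -> (-2.343,-5.657) [heading=135, move]
Final: pos=(-2.343,-5.657), heading=135, 4 segment(s) drawn
Segments drawn: 4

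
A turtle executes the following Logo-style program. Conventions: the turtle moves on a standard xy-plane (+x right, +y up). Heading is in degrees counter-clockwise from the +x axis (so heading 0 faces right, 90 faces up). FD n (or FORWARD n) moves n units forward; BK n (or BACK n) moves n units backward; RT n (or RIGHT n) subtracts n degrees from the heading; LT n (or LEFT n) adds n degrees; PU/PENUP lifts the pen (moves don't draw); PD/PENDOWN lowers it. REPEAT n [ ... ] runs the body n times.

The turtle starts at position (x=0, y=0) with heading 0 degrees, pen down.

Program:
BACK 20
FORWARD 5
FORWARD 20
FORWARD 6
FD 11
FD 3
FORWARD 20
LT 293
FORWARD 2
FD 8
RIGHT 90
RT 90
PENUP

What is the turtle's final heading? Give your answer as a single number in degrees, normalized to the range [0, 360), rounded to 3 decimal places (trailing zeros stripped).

Answer: 113

Derivation:
Executing turtle program step by step:
Start: pos=(0,0), heading=0, pen down
BK 20: (0,0) -> (-20,0) [heading=0, draw]
FD 5: (-20,0) -> (-15,0) [heading=0, draw]
FD 20: (-15,0) -> (5,0) [heading=0, draw]
FD 6: (5,0) -> (11,0) [heading=0, draw]
FD 11: (11,0) -> (22,0) [heading=0, draw]
FD 3: (22,0) -> (25,0) [heading=0, draw]
FD 20: (25,0) -> (45,0) [heading=0, draw]
LT 293: heading 0 -> 293
FD 2: (45,0) -> (45.781,-1.841) [heading=293, draw]
FD 8: (45.781,-1.841) -> (48.907,-9.205) [heading=293, draw]
RT 90: heading 293 -> 203
RT 90: heading 203 -> 113
PU: pen up
Final: pos=(48.907,-9.205), heading=113, 9 segment(s) drawn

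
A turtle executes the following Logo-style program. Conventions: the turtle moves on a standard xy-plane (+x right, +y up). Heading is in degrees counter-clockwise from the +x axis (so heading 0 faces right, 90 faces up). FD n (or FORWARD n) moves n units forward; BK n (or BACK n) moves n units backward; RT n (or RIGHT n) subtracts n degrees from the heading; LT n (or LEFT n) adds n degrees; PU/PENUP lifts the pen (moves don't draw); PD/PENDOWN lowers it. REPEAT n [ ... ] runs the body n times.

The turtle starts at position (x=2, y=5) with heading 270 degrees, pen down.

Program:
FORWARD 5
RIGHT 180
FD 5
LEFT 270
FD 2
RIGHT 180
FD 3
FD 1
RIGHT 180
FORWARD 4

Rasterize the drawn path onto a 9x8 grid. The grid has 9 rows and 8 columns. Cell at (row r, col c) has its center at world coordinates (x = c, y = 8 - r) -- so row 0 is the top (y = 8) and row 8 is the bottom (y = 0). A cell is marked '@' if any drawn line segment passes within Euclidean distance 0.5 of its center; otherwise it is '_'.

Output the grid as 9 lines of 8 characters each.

Segment 0: (2,5) -> (2,0)
Segment 1: (2,0) -> (2,5)
Segment 2: (2,5) -> (4,5)
Segment 3: (4,5) -> (1,5)
Segment 4: (1,5) -> (-0,5)
Segment 5: (-0,5) -> (4,5)

Answer: ________
________
________
@@@@@___
__@_____
__@_____
__@_____
__@_____
__@_____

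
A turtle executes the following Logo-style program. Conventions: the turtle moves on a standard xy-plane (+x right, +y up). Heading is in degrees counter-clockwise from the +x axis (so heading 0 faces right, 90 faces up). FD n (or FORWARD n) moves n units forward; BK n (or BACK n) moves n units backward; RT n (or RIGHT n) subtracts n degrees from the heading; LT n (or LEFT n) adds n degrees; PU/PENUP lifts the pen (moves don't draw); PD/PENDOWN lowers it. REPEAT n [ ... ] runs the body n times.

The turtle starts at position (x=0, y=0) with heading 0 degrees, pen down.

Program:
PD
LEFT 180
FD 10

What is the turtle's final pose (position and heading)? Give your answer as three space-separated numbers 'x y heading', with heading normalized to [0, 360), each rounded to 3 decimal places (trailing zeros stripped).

Answer: -10 0 180

Derivation:
Executing turtle program step by step:
Start: pos=(0,0), heading=0, pen down
PD: pen down
LT 180: heading 0 -> 180
FD 10: (0,0) -> (-10,0) [heading=180, draw]
Final: pos=(-10,0), heading=180, 1 segment(s) drawn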